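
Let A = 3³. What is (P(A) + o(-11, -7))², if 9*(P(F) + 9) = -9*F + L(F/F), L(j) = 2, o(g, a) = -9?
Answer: 162409/81 ≈ 2005.0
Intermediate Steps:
A = 27
P(F) = -79/9 - F (P(F) = -9 + (-9*F + 2)/9 = -9 + (2 - 9*F)/9 = -9 + (2/9 - F) = -79/9 - F)
(P(A) + o(-11, -7))² = ((-79/9 - 1*27) - 9)² = ((-79/9 - 27) - 9)² = (-322/9 - 9)² = (-403/9)² = 162409/81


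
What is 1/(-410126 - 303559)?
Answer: -1/713685 ≈ -1.4012e-6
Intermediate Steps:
1/(-410126 - 303559) = 1/(-713685) = -1/713685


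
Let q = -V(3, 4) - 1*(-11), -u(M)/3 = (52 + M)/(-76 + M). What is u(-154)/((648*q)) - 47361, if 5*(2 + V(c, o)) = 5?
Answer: -4705788977/99360 ≈ -47361.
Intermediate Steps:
u(M) = -3*(52 + M)/(-76 + M)
V(c, o) = -1 (V(c, o) = -2 + (⅕)*5 = -2 + 1 = -1)
q = 12 (q = -1*(-1) - 1*(-11) = 1 + 11 = 12)
u(-154)/((648*q)) - 47361 = (3*(-52 - 1*(-154))/(-76 - 154))/((648*12)) - 47361 = (3*(-52 + 154)/(-230))/7776 - 47361 = (3*(-1/230)*102)*(1/7776) - 47361 = -153/115*1/7776 - 47361 = -17/99360 - 47361 = -4705788977/99360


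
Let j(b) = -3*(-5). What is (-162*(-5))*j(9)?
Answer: 12150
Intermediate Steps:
j(b) = 15
(-162*(-5))*j(9) = -162*(-5)*15 = 810*15 = 12150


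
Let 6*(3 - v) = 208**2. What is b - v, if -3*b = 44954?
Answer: -7777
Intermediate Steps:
b = -44954/3 (b = -1/3*44954 = -44954/3 ≈ -14985.)
v = -21623/3 (v = 3 - 1/6*208**2 = 3 - 1/6*43264 = 3 - 21632/3 = -21623/3 ≈ -7207.7)
b - v = -44954/3 - 1*(-21623/3) = -44954/3 + 21623/3 = -7777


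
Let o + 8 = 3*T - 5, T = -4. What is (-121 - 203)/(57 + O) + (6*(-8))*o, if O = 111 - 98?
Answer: 41838/35 ≈ 1195.4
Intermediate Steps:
o = -25 (o = -8 + (3*(-4) - 5) = -8 + (-12 - 5) = -8 - 17 = -25)
O = 13
(-121 - 203)/(57 + O) + (6*(-8))*o = (-121 - 203)/(57 + 13) + (6*(-8))*(-25) = -324/70 - 48*(-25) = -324*1/70 + 1200 = -162/35 + 1200 = 41838/35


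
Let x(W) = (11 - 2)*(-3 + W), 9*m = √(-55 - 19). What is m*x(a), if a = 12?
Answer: 9*I*√74 ≈ 77.421*I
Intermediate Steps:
m = I*√74/9 (m = √(-55 - 19)/9 = √(-74)/9 = (I*√74)/9 = I*√74/9 ≈ 0.95581*I)
x(W) = -27 + 9*W (x(W) = 9*(-3 + W) = -27 + 9*W)
m*x(a) = (I*√74/9)*(-27 + 9*12) = (I*√74/9)*(-27 + 108) = (I*√74/9)*81 = 9*I*√74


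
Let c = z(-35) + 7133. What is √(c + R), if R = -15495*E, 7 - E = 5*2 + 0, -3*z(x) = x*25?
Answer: √485187/3 ≈ 232.18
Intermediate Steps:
z(x) = -25*x/3 (z(x) = -x*25/3 = -25*x/3)
E = -3 (E = 7 - (5*2 + 0) = 7 - (10 + 0) = 7 - 1*10 = 7 - 10 = -3)
R = 46485 (R = -15495*(-3) = 46485)
c = 22274/3 (c = -25/3*(-35) + 7133 = 875/3 + 7133 = 22274/3 ≈ 7424.7)
√(c + R) = √(22274/3 + 46485) = √(161729/3) = √485187/3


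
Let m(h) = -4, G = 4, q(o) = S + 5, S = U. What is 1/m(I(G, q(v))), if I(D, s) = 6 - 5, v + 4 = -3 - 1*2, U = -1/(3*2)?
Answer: -¼ ≈ -0.25000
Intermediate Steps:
U = -⅙ (U = -1/6 = -1*⅙ = -⅙ ≈ -0.16667)
S = -⅙ ≈ -0.16667
v = -9 (v = -4 + (-3 - 1*2) = -4 + (-3 - 2) = -4 - 5 = -9)
q(o) = 29/6 (q(o) = -⅙ + 5 = 29/6)
I(D, s) = 1
1/m(I(G, q(v))) = 1/(-4) = -¼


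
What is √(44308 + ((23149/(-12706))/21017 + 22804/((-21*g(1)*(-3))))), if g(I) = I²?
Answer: √1404796391249182890210406/5607882042 ≈ 211.35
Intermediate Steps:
√(44308 + ((23149/(-12706))/21017 + 22804/((-21*g(1)*(-3))))) = √(44308 + ((23149/(-12706))/21017 + 22804/((-21*1²*(-3))))) = √(44308 + ((23149*(-1/12706))*(1/21017) + 22804/((-21*1*(-3))))) = √(44308 + (-23149/12706*1/21017 + 22804/((-21*(-3))))) = √(44308 + (-23149/267042002 + 22804/63)) = √(44308 + 6089624355221/16823646126) = √(751511736906029/16823646126) = √1404796391249182890210406/5607882042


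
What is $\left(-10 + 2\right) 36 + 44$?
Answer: $-244$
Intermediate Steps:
$\left(-10 + 2\right) 36 + 44 = \left(-8\right) 36 + 44 = -288 + 44 = -244$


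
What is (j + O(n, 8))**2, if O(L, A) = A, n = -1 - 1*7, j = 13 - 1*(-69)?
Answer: 8100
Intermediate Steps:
j = 82 (j = 13 + 69 = 82)
n = -8 (n = -1 - 7 = -8)
(j + O(n, 8))**2 = (82 + 8)**2 = 90**2 = 8100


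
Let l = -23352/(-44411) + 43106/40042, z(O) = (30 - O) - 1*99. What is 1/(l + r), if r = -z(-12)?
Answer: 889152631/52106420642 ≈ 0.017064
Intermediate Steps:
z(O) = -69 - O (z(O) = (30 - O) - 99 = -69 - O)
l = 1424720675/889152631 (l = -23352*(-1/44411) + 43106*(1/40042) = 23352/44411 + 21553/20021 = 1424720675/889152631 ≈ 1.6023)
r = 57 (r = -(-69 - 1*(-12)) = -(-69 + 12) = -1*(-57) = 57)
1/(l + r) = 1/(1424720675/889152631 + 57) = 1/(52106420642/889152631) = 889152631/52106420642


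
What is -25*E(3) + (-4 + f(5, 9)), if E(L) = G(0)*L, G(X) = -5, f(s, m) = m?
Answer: 380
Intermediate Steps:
E(L) = -5*L
-25*E(3) + (-4 + f(5, 9)) = -(-125)*3 + (-4 + 9) = -25*(-15) + 5 = 375 + 5 = 380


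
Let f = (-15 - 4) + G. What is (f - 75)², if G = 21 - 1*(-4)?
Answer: 4761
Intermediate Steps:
G = 25 (G = 21 + 4 = 25)
f = 6 (f = (-15 - 4) + 25 = -19 + 25 = 6)
(f - 75)² = (6 - 75)² = (-69)² = 4761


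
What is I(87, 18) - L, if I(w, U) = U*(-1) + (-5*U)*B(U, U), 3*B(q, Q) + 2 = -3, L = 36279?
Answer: -36147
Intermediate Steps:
B(q, Q) = -5/3 (B(q, Q) = -2/3 + (1/3)*(-3) = -2/3 - 1 = -5/3)
I(w, U) = 22*U/3 (I(w, U) = U*(-1) - 5*U*(-5/3) = -U + 25*U/3 = 22*U/3)
I(87, 18) - L = (22/3)*18 - 1*36279 = 132 - 36279 = -36147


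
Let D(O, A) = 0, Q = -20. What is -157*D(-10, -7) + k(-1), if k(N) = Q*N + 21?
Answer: 41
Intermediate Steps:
k(N) = 21 - 20*N (k(N) = -20*N + 21 = 21 - 20*N)
-157*D(-10, -7) + k(-1) = -157*0 + (21 - 20*(-1)) = 0 + (21 + 20) = 0 + 41 = 41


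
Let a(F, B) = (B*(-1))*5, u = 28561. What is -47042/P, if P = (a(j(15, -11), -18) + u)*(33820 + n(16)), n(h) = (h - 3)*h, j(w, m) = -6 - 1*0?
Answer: -23521/487468114 ≈ -4.8251e-5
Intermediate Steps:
j(w, m) = -6 (j(w, m) = -6 + 0 = -6)
n(h) = h*(-3 + h) (n(h) = (-3 + h)*h = h*(-3 + h))
a(F, B) = -5*B (a(F, B) = -B*5 = -5*B)
P = 974936228 (P = (-5*(-18) + 28561)*(33820 + 16*(-3 + 16)) = (90 + 28561)*(33820 + 16*13) = 28651*(33820 + 208) = 28651*34028 = 974936228)
-47042/P = -47042/974936228 = -47042*1/974936228 = -23521/487468114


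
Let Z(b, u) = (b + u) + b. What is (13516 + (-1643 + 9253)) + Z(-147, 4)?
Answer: 20836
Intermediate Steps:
Z(b, u) = u + 2*b
(13516 + (-1643 + 9253)) + Z(-147, 4) = (13516 + (-1643 + 9253)) + (4 + 2*(-147)) = (13516 + 7610) + (4 - 294) = 21126 - 290 = 20836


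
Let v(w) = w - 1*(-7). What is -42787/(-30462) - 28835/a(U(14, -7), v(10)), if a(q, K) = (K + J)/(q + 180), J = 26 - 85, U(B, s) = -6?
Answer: 25473080839/213234 ≈ 1.1946e+5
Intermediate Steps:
v(w) = 7 + w (v(w) = w + 7 = 7 + w)
J = -59
a(q, K) = (-59 + K)/(180 + q) (a(q, K) = (K - 59)/(q + 180) = (-59 + K)/(180 + q))
-42787/(-30462) - 28835/a(U(14, -7), v(10)) = -42787/(-30462) - 28835*(180 - 6)/(-59 + (7 + 10)) = -42787*(-1/30462) - 28835*174/(-59 + 17) = 42787/30462 - 28835/((1/174)*(-42)) = 42787/30462 - 28835/(-7/29) = 42787/30462 - 28835*(-29/7) = 42787/30462 + 836215/7 = 25473080839/213234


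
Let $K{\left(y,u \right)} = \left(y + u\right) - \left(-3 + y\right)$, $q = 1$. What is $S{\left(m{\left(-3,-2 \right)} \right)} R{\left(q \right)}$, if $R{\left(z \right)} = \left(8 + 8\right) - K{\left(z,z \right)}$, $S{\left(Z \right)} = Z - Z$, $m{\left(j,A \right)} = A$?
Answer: $0$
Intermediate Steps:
$S{\left(Z \right)} = 0$
$K{\left(y,u \right)} = 3 + u$ ($K{\left(y,u \right)} = \left(u + y\right) - \left(-3 + y\right) = 3 + u$)
$R{\left(z \right)} = 13 - z$ ($R{\left(z \right)} = \left(8 + 8\right) - \left(3 + z\right) = 16 - \left(3 + z\right) = 13 - z$)
$S{\left(m{\left(-3,-2 \right)} \right)} R{\left(q \right)} = 0 \left(13 - 1\right) = 0 \cdot 12 = 0$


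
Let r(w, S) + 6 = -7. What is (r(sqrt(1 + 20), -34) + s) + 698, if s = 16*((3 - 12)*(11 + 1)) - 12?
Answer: -1055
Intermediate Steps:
r(w, S) = -13 (r(w, S) = -6 - 7 = -13)
s = -1740 (s = 16*(-9*12) - 12 = 16*(-108) - 12 = -1728 - 12 = -1740)
(r(sqrt(1 + 20), -34) + s) + 698 = (-13 - 1740) + 698 = -1753 + 698 = -1055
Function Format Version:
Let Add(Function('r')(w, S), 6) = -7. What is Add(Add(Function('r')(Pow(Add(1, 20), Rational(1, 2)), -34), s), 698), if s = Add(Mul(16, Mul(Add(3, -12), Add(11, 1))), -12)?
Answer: -1055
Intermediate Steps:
Function('r')(w, S) = -13 (Function('r')(w, S) = Add(-6, -7) = -13)
s = -1740 (s = Add(Mul(16, Mul(-9, 12)), -12) = Add(Mul(16, -108), -12) = Add(-1728, -12) = -1740)
Add(Add(Function('r')(Pow(Add(1, 20), Rational(1, 2)), -34), s), 698) = Add(Add(-13, -1740), 698) = Add(-1753, 698) = -1055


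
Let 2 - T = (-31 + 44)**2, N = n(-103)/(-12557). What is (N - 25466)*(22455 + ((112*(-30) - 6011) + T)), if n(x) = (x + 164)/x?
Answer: -425447045901525/1293371 ≈ -3.2894e+8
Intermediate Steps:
n(x) = (164 + x)/x
N = 61/1293371 (N = ((164 - 103)/(-103))/(-12557) = -1/103*61*(-1/12557) = -61/103*(-1/12557) = 61/1293371 ≈ 4.7164e-5)
T = -167 (T = 2 - (-31 + 44)**2 = 2 - 1*13**2 = 2 - 1*169 = 2 - 169 = -167)
(N - 25466)*(22455 + ((112*(-30) - 6011) + T)) = (61/1293371 - 25466)*(22455 + ((112*(-30) - 6011) - 167)) = -32936985825*(22455 + ((-3360 - 6011) - 167))/1293371 = -32936985825*(22455 + (-9371 - 167))/1293371 = -32936985825*(22455 - 9538)/1293371 = -32936985825/1293371*12917 = -425447045901525/1293371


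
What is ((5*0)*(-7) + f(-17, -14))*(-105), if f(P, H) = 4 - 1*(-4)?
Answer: -840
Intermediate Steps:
f(P, H) = 8 (f(P, H) = 4 + 4 = 8)
((5*0)*(-7) + f(-17, -14))*(-105) = ((5*0)*(-7) + 8)*(-105) = (0*(-7) + 8)*(-105) = (0 + 8)*(-105) = 8*(-105) = -840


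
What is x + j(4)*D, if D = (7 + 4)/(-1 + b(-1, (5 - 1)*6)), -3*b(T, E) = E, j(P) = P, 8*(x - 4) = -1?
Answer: -73/72 ≈ -1.0139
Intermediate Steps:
x = 31/8 (x = 4 + (⅛)*(-1) = 4 - ⅛ = 31/8 ≈ 3.8750)
b(T, E) = -E/3
D = -11/9 (D = (7 + 4)/(-1 - (5 - 1)*6/3) = 11/(-1 - 4*6/3) = 11/(-1 - ⅓*24) = 11/(-1 - 8) = 11/(-9) = 11*(-⅑) = -11/9 ≈ -1.2222)
x + j(4)*D = 31/8 + 4*(-11/9) = 31/8 - 44/9 = -73/72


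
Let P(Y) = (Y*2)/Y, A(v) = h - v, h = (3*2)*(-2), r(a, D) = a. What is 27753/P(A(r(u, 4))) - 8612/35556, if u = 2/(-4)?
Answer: 246692111/17778 ≈ 13876.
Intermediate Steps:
u = -½ (u = 2*(-¼) = -½ ≈ -0.50000)
h = -12 (h = 6*(-2) = -12)
A(v) = -12 - v
P(Y) = 2 (P(Y) = (2*Y)/Y = 2)
27753/P(A(r(u, 4))) - 8612/35556 = 27753/2 - 8612/35556 = 27753*(½) - 8612*1/35556 = 27753/2 - 2153/8889 = 246692111/17778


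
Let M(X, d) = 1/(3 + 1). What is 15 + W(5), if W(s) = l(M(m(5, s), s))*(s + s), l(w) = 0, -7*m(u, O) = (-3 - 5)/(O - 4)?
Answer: 15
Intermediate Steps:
m(u, O) = 8/(7*(-4 + O)) (m(u, O) = -(-3 - 5)/(7*(O - 4)) = -(-8)/(7*(-4 + O)) = 8/(7*(-4 + O)))
M(X, d) = ¼ (M(X, d) = 1/4 = ¼)
W(s) = 0 (W(s) = 0*(s + s) = 0*(2*s) = 0)
15 + W(5) = 15 + 0 = 15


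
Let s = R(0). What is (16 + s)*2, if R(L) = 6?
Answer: 44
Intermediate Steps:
s = 6
(16 + s)*2 = (16 + 6)*2 = 22*2 = 44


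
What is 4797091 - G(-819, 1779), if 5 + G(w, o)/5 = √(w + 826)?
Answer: 4797116 - 5*√7 ≈ 4.7971e+6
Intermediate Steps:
G(w, o) = -25 + 5*√(826 + w) (G(w, o) = -25 + 5*√(w + 826) = -25 + 5*√(826 + w))
4797091 - G(-819, 1779) = 4797091 - (-25 + 5*√(826 - 819)) = 4797091 - (-25 + 5*√7) = 4797091 + (25 - 5*√7) = 4797116 - 5*√7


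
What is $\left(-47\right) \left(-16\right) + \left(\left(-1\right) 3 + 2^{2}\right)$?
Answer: $753$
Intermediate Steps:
$\left(-47\right) \left(-16\right) + \left(\left(-1\right) 3 + 2^{2}\right) = 752 + \left(-3 + 4\right) = 752 + 1 = 753$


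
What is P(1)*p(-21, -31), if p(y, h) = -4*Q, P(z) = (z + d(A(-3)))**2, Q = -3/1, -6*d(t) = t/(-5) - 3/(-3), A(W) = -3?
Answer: 484/75 ≈ 6.4533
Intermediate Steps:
d(t) = -1/6 + t/30 (d(t) = -(t/(-5) - 3/(-3))/6 = -(t*(-1/5) - 3*(-1/3))/6 = -(-t/5 + 1)/6 = -(1 - t/5)/6 = -1/6 + t/30)
Q = -3 (Q = -3*1 = -3)
P(z) = (-4/15 + z)**2 (P(z) = (z + (-1/6 + (1/30)*(-3)))**2 = (z + (-1/6 - 1/10))**2 = (z - 4/15)**2 = (-4/15 + z)**2)
p(y, h) = 12 (p(y, h) = -4*(-3) = 12)
P(1)*p(-21, -31) = ((-4 + 15*1)**2/225)*12 = ((-4 + 15)**2/225)*12 = ((1/225)*11**2)*12 = ((1/225)*121)*12 = (121/225)*12 = 484/75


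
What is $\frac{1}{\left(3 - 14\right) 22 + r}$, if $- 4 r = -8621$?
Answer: $\frac{4}{7653} \approx 0.00052267$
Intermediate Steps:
$r = \frac{8621}{4}$ ($r = \left(- \frac{1}{4}\right) \left(-8621\right) = \frac{8621}{4} \approx 2155.3$)
$\frac{1}{\left(3 - 14\right) 22 + r} = \frac{1}{\left(3 - 14\right) 22 + \frac{8621}{4}} = \frac{1}{\left(-11\right) 22 + \frac{8621}{4}} = \frac{1}{-242 + \frac{8621}{4}} = \frac{1}{\frac{7653}{4}} = \frac{4}{7653}$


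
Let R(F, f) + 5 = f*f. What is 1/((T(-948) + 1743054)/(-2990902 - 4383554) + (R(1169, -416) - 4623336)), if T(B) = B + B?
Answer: -409692/1823246258951 ≈ -2.2470e-7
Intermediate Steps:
T(B) = 2*B
R(F, f) = -5 + f² (R(F, f) = -5 + f*f = -5 + f²)
1/((T(-948) + 1743054)/(-2990902 - 4383554) + (R(1169, -416) - 4623336)) = 1/((2*(-948) + 1743054)/(-2990902 - 4383554) + ((-5 + (-416)²) - 4623336)) = 1/((-1896 + 1743054)/(-7374456) + ((-5 + 173056) - 4623336)) = 1/(1741158*(-1/7374456) + (173051 - 4623336)) = 1/(-96731/409692 - 4450285) = 1/(-1823246258951/409692) = -409692/1823246258951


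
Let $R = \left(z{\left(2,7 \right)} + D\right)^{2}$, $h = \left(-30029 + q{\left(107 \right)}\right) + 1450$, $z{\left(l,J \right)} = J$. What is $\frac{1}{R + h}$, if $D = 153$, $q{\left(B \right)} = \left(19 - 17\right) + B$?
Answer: $- \frac{1}{2870} \approx -0.00034843$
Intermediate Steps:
$q{\left(B \right)} = 2 + B$
$h = -28470$ ($h = \left(-30029 + \left(2 + 107\right)\right) + 1450 = \left(-30029 + 109\right) + 1450 = -29920 + 1450 = -28470$)
$R = 25600$ ($R = \left(7 + 153\right)^{2} = 160^{2} = 25600$)
$\frac{1}{R + h} = \frac{1}{25600 - 28470} = \frac{1}{-2870} = - \frac{1}{2870}$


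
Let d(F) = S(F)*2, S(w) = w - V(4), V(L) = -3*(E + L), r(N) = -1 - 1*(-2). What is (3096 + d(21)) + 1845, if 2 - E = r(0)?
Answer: 5013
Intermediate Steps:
r(N) = 1 (r(N) = -1 + 2 = 1)
E = 1 (E = 2 - 1*1 = 2 - 1 = 1)
V(L) = -3 - 3*L (V(L) = -3*(1 + L) = -3 - 3*L)
S(w) = 15 + w (S(w) = w - (-3 - 3*4) = w - (-3 - 12) = w - 1*(-15) = w + 15 = 15 + w)
d(F) = 30 + 2*F (d(F) = (15 + F)*2 = 30 + 2*F)
(3096 + d(21)) + 1845 = (3096 + (30 + 2*21)) + 1845 = (3096 + (30 + 42)) + 1845 = (3096 + 72) + 1845 = 3168 + 1845 = 5013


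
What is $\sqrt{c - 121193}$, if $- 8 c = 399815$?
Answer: $\frac{3 i \sqrt{304302}}{4} \approx 413.73 i$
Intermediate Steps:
$c = - \frac{399815}{8}$ ($c = \left(- \frac{1}{8}\right) 399815 = - \frac{399815}{8} \approx -49977.0$)
$\sqrt{c - 121193} = \sqrt{- \frac{399815}{8} - 121193} = \sqrt{- \frac{1369359}{8}} = \frac{3 i \sqrt{304302}}{4}$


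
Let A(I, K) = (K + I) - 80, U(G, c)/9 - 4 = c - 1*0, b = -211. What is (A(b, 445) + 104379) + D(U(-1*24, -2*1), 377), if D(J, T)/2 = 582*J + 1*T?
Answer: 126239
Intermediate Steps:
U(G, c) = 36 + 9*c (U(G, c) = 36 + 9*(c - 1*0) = 36 + 9*(c + 0) = 36 + 9*c)
A(I, K) = -80 + I + K (A(I, K) = (I + K) - 80 = -80 + I + K)
D(J, T) = 2*T + 1164*J (D(J, T) = 2*(582*J + 1*T) = 2*(582*J + T) = 2*(T + 582*J) = 2*T + 1164*J)
(A(b, 445) + 104379) + D(U(-1*24, -2*1), 377) = ((-80 - 211 + 445) + 104379) + (2*377 + 1164*(36 + 9*(-2*1))) = (154 + 104379) + (754 + 1164*(36 + 9*(-2))) = 104533 + (754 + 1164*(36 - 18)) = 104533 + (754 + 1164*18) = 104533 + (754 + 20952) = 104533 + 21706 = 126239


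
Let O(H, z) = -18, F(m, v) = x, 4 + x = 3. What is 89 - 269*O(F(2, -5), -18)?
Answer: 4931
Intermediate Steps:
x = -1 (x = -4 + 3 = -1)
F(m, v) = -1
89 - 269*O(F(2, -5), -18) = 89 - 269*(-18) = 89 + 4842 = 4931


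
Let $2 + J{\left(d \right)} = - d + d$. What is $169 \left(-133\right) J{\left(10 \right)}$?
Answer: $44954$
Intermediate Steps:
$J{\left(d \right)} = -2$ ($J{\left(d \right)} = -2 + \left(- d + d\right) = -2 + 0 = -2$)
$169 \left(-133\right) J{\left(10 \right)} = 169 \left(-133\right) \left(-2\right) = \left(-22477\right) \left(-2\right) = 44954$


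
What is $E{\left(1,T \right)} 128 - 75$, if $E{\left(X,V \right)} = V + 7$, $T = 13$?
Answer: $2485$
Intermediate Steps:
$E{\left(X,V \right)} = 7 + V$
$E{\left(1,T \right)} 128 - 75 = \left(7 + 13\right) 128 - 75 = 20 \cdot 128 - 75 = 2560 - 75 = 2485$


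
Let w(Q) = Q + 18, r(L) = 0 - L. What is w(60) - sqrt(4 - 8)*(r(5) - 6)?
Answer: 78 + 22*I ≈ 78.0 + 22.0*I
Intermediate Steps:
r(L) = -L
w(Q) = 18 + Q
w(60) - sqrt(4 - 8)*(r(5) - 6) = (18 + 60) - sqrt(4 - 8)*(-1*5 - 6) = 78 - sqrt(-4)*(-5 - 6) = 78 - 2*I*(-11) = 78 - (-22)*I = 78 + 22*I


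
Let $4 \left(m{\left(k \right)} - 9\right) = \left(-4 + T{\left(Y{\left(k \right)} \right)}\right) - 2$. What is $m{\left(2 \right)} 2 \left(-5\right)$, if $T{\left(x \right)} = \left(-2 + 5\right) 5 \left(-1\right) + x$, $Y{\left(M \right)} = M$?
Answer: $- \frac{85}{2} \approx -42.5$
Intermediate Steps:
$T{\left(x \right)} = -15 + x$ ($T{\left(x \right)} = 3 \cdot 5 \left(-1\right) + x = 15 \left(-1\right) + x = -15 + x$)
$m{\left(k \right)} = \frac{15}{4} + \frac{k}{4}$ ($m{\left(k \right)} = 9 + \frac{\left(-4 + \left(-15 + k\right)\right) - 2}{4} = 9 + \frac{\left(-19 + k\right) - 2}{4} = 9 + \frac{-21 + k}{4} = 9 + \left(- \frac{21}{4} + \frac{k}{4}\right) = \frac{15}{4} + \frac{k}{4}$)
$m{\left(2 \right)} 2 \left(-5\right) = \left(\frac{15}{4} + \frac{1}{4} \cdot 2\right) 2 \left(-5\right) = \left(\frac{15}{4} + \frac{1}{2}\right) \left(-10\right) = \frac{17}{4} \left(-10\right) = - \frac{85}{2}$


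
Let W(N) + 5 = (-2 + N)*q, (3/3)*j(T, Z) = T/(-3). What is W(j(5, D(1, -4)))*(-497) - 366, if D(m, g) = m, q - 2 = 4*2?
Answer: 61027/3 ≈ 20342.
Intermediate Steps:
q = 10 (q = 2 + 4*2 = 2 + 8 = 10)
j(T, Z) = -T/3 (j(T, Z) = T/(-3) = T*(-⅓) = -T/3)
W(N) = -25 + 10*N (W(N) = -5 + (-2 + N)*10 = -5 + (-20 + 10*N) = -25 + 10*N)
W(j(5, D(1, -4)))*(-497) - 366 = (-25 + 10*(-⅓*5))*(-497) - 366 = (-25 + 10*(-5/3))*(-497) - 366 = (-25 - 50/3)*(-497) - 366 = -125/3*(-497) - 366 = 62125/3 - 366 = 61027/3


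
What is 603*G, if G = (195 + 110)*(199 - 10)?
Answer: 34759935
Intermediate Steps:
G = 57645 (G = 305*189 = 57645)
603*G = 603*57645 = 34759935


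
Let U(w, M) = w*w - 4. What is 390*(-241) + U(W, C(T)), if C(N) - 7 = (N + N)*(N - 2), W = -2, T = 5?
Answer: -93990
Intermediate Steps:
C(N) = 7 + 2*N*(-2 + N) (C(N) = 7 + (N + N)*(N - 2) = 7 + (2*N)*(-2 + N) = 7 + 2*N*(-2 + N))
U(w, M) = -4 + w**2 (U(w, M) = w**2 - 4 = -4 + w**2)
390*(-241) + U(W, C(T)) = 390*(-241) + (-4 + (-2)**2) = -93990 + (-4 + 4) = -93990 + 0 = -93990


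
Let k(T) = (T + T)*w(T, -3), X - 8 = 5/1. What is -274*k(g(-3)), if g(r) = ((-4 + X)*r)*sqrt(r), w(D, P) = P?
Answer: -44388*I*sqrt(3) ≈ -76882.0*I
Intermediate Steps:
X = 13 (X = 8 + 5/1 = 8 + 5*1 = 8 + 5 = 13)
g(r) = 9*r**(3/2) (g(r) = ((-4 + 13)*r)*sqrt(r) = (9*r)*sqrt(r) = 9*r**(3/2))
k(T) = -6*T (k(T) = (T + T)*(-3) = (2*T)*(-3) = -6*T)
-274*k(g(-3)) = -(-1644)*9*(-3)**(3/2) = -(-1644)*9*(-3*I*sqrt(3)) = -(-1644)*(-27*I*sqrt(3)) = -44388*I*sqrt(3)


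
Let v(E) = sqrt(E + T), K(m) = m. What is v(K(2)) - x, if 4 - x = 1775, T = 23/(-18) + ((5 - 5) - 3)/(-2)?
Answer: 1771 + 2*sqrt(5)/3 ≈ 1772.5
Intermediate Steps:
T = 2/9 (T = 23*(-1/18) + (0 - 3)*(-1/2) = -23/18 - 3*(-1/2) = -23/18 + 3/2 = 2/9 ≈ 0.22222)
x = -1771 (x = 4 - 1*1775 = 4 - 1775 = -1771)
v(E) = sqrt(2/9 + E) (v(E) = sqrt(E + 2/9) = sqrt(2/9 + E))
v(K(2)) - x = sqrt(2 + 9*2)/3 - 1*(-1771) = sqrt(2 + 18)/3 + 1771 = sqrt(20)/3 + 1771 = (2*sqrt(5))/3 + 1771 = 2*sqrt(5)/3 + 1771 = 1771 + 2*sqrt(5)/3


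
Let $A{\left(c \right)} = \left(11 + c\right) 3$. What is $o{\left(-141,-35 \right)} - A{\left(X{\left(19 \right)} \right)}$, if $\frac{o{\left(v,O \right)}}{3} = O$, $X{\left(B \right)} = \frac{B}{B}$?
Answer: $-141$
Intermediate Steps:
$X{\left(B \right)} = 1$
$o{\left(v,O \right)} = 3 O$
$A{\left(c \right)} = 33 + 3 c$
$o{\left(-141,-35 \right)} - A{\left(X{\left(19 \right)} \right)} = 3 \left(-35\right) - \left(33 + 3 \cdot 1\right) = -105 - \left(33 + 3\right) = -105 - 36 = -141$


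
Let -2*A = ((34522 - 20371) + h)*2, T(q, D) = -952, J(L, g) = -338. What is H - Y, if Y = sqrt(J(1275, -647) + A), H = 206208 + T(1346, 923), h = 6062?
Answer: 205256 - I*sqrt(20551) ≈ 2.0526e+5 - 143.36*I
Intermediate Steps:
A = -20213 (A = -((34522 - 20371) + 6062)*2/2 = -(14151 + 6062)*2/2 = -20213*2/2 = -1/2*40426 = -20213)
H = 205256 (H = 206208 - 952 = 205256)
Y = I*sqrt(20551) (Y = sqrt(-338 - 20213) = sqrt(-20551) = I*sqrt(20551) ≈ 143.36*I)
H - Y = 205256 - I*sqrt(20551)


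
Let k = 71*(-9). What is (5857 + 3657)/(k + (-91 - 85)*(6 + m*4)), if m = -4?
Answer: 9514/1121 ≈ 8.4871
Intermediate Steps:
k = -639
(5857 + 3657)/(k + (-91 - 85)*(6 + m*4)) = (5857 + 3657)/(-639 + (-91 - 85)*(6 - 4*4)) = 9514/(-639 - 176*(6 - 16)) = 9514/(-639 - 176*(-10)) = 9514/(-639 + 1760) = 9514/1121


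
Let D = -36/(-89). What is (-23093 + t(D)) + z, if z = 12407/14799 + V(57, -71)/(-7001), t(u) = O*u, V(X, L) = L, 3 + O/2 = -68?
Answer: -213464545193707/9221094111 ≈ -23150.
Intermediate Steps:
O = -142 (O = -6 + 2*(-68) = -6 - 136 = -142)
D = 36/89 (D = -36*(-1/89) = 36/89 ≈ 0.40449)
t(u) = -142*u
z = 87912136/103607799 (z = 12407/14799 - 71/(-7001) = 12407*(1/14799) - 71*(-1/7001) = 12407/14799 + 71/7001 = 87912136/103607799 ≈ 0.84851)
(-23093 + t(D)) + z = (-23093 - 142*36/89) + 87912136/103607799 = (-23093 - 5112/89) + 87912136/103607799 = -2060389/89 + 87912136/103607799 = -213464545193707/9221094111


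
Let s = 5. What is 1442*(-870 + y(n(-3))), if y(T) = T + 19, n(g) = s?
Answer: -1219932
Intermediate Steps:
n(g) = 5
y(T) = 19 + T
1442*(-870 + y(n(-3))) = 1442*(-870 + (19 + 5)) = 1442*(-870 + 24) = 1442*(-846) = -1219932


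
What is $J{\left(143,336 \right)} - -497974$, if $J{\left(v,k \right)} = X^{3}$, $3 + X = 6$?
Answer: $498001$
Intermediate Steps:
$X = 3$ ($X = -3 + 6 = 3$)
$J{\left(v,k \right)} = 27$ ($J{\left(v,k \right)} = 3^{3} = 27$)
$J{\left(143,336 \right)} - -497974 = 27 - -497974 = 27 + 497974 = 498001$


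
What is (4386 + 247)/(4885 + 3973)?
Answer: 4633/8858 ≈ 0.52303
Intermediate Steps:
(4386 + 247)/(4885 + 3973) = 4633/8858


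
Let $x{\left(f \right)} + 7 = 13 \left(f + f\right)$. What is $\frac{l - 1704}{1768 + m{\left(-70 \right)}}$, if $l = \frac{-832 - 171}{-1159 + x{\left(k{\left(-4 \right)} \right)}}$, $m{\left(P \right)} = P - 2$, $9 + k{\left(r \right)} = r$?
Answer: $- \frac{2561813}{2550784} \approx -1.0043$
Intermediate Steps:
$k{\left(r \right)} = -9 + r$
$x{\left(f \right)} = -7 + 26 f$ ($x{\left(f \right)} = -7 + 13 \left(f + f\right) = -7 + 13 \cdot 2 f = -7 + 26 f$)
$m{\left(P \right)} = -2 + P$
$l = \frac{1003}{1504}$ ($l = \frac{-832 - 171}{-1159 + \left(-7 + 26 \left(-9 - 4\right)\right)} = - \frac{1003}{-1159 + \left(-7 + 26 \left(-13\right)\right)} = - \frac{1003}{-1159 - 345} = - \frac{1003}{-1504} = \left(-1003\right) \left(- \frac{1}{1504}\right) = \frac{1003}{1504} \approx 0.66689$)
$\frac{l - 1704}{1768 + m{\left(-70 \right)}} = \frac{\frac{1003}{1504} - 1704}{1768 - 72} = - \frac{2561813}{1504 \left(1768 - 72\right)} = - \frac{2561813}{1504 \cdot 1696} = \left(- \frac{2561813}{1504}\right) \frac{1}{1696} = - \frac{2561813}{2550784}$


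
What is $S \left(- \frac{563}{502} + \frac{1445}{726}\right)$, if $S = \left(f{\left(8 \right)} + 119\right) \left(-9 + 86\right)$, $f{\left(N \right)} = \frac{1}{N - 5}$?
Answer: $\frac{198382478}{24849} \approx 7983.5$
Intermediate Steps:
$f{\left(N \right)} = \frac{1}{-5 + N}$
$S = \frac{27566}{3}$ ($S = \left(\frac{1}{-5 + 8} + 119\right) \left(-9 + 86\right) = \left(\frac{1}{3} + 119\right) 77 = \frac{358}{3} \cdot 77 = \frac{27566}{3} \approx 9188.7$)
$S \left(- \frac{563}{502} + \frac{1445}{726}\right) = \frac{27566 \left(- \frac{563}{502} + \frac{1445}{726}\right)}{3} = \frac{27566}{3} \cdot \frac{79163}{91113} = \frac{198382478}{24849}$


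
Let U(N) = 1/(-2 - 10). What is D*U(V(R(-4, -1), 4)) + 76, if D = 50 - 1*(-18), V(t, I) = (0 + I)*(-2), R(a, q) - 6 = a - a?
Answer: 211/3 ≈ 70.333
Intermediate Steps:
R(a, q) = 6 (R(a, q) = 6 + (a - a) = 6 + 0 = 6)
V(t, I) = -2*I (V(t, I) = I*(-2) = -2*I)
D = 68 (D = 50 + 18 = 68)
U(N) = -1/12 (U(N) = 1/(-12) = -1/12)
D*U(V(R(-4, -1), 4)) + 76 = 68*(-1/12) + 76 = -17/3 + 76 = 211/3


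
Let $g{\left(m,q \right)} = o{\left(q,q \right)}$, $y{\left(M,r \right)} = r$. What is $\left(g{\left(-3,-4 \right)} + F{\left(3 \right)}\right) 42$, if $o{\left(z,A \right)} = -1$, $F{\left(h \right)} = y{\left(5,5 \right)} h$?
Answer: $588$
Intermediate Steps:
$F{\left(h \right)} = 5 h$
$g{\left(m,q \right)} = -1$
$\left(g{\left(-3,-4 \right)} + F{\left(3 \right)}\right) 42 = \left(-1 + 5 \cdot 3\right) 42 = \left(-1 + 15\right) 42 = 14 \cdot 42 = 588$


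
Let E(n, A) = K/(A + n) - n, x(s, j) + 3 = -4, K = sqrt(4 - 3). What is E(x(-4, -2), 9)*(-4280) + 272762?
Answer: 240662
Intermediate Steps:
K = 1 (K = sqrt(1) = 1)
x(s, j) = -7 (x(s, j) = -3 - 4 = -7)
E(n, A) = 1/(A + n) - n
E(x(-4, -2), 9)*(-4280) + 272762 = ((1 - 1*(-7)**2 - 1*9*(-7))/(9 - 7))*(-4280) + 272762 = ((1 - 1*49 + 63)/2)*(-4280) + 272762 = ((1 - 49 + 63)/2)*(-4280) + 272762 = ((1/2)*15)*(-4280) + 272762 = (15/2)*(-4280) + 272762 = -32100 + 272762 = 240662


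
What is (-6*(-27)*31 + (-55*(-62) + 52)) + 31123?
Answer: 39607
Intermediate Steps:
(-6*(-27)*31 + (-55*(-62) + 52)) + 31123 = (162*31 + (3410 + 52)) + 31123 = (5022 + 3462) + 31123 = 8484 + 31123 = 39607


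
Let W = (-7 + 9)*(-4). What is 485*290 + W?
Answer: 140642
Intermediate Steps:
W = -8 (W = 2*(-4) = -8)
485*290 + W = 485*290 - 8 = 140650 - 8 = 140642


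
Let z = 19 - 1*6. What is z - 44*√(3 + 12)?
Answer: 13 - 44*√15 ≈ -157.41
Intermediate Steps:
z = 13 (z = 19 - 6 = 13)
z - 44*√(3 + 12) = 13 - 44*√(3 + 12) = 13 - 44*√15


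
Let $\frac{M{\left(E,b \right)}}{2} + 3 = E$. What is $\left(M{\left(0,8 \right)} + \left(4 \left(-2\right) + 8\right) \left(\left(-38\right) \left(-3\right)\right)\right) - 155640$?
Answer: $-155646$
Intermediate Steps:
$M{\left(E,b \right)} = -6 + 2 E$
$\left(M{\left(0,8 \right)} + \left(4 \left(-2\right) + 8\right) \left(\left(-38\right) \left(-3\right)\right)\right) - 155640 = \left(\left(-6 + 2 \cdot 0\right) + \left(4 \left(-2\right) + 8\right) \left(\left(-38\right) \left(-3\right)\right)\right) - 155640 = \left(\left(-6 + 0\right) + \left(-8 + 8\right) 114\right) - 155640 = \left(-6 + 0 \cdot 114\right) - 155640 = \left(-6 + 0\right) - 155640 = -6 - 155640 = -155646$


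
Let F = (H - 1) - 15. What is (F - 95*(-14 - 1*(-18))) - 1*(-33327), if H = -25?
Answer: 32906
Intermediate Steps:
F = -41 (F = (-25 - 1) - 15 = -26 - 15 = -41)
(F - 95*(-14 - 1*(-18))) - 1*(-33327) = (-41 - 95*(-14 - 1*(-18))) - 1*(-33327) = (-41 - 95*(-14 + 18)) + 33327 = (-41 - 95*4) + 33327 = (-41 - 380) + 33327 = -421 + 33327 = 32906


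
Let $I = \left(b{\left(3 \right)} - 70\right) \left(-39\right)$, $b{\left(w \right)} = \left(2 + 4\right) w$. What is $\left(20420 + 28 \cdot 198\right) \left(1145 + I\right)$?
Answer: $82383772$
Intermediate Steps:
$b{\left(w \right)} = 6 w$
$I = 2028$ ($I = \left(6 \cdot 3 - 70\right) \left(-39\right) = \left(18 - 70\right) \left(-39\right) = \left(-52\right) \left(-39\right) = 2028$)
$\left(20420 + 28 \cdot 198\right) \left(1145 + I\right) = \left(20420 + 28 \cdot 198\right) \left(1145 + 2028\right) = \left(20420 + 5544\right) 3173 = 25964 \cdot 3173 = 82383772$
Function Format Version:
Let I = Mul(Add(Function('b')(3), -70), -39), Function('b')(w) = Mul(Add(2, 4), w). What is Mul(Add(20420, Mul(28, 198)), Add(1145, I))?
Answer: 82383772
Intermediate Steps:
Function('b')(w) = Mul(6, w)
I = 2028 (I = Mul(Add(Mul(6, 3), -70), -39) = Mul(Add(18, -70), -39) = Mul(-52, -39) = 2028)
Mul(Add(20420, Mul(28, 198)), Add(1145, I)) = Mul(Add(20420, Mul(28, 198)), Add(1145, 2028)) = Mul(Add(20420, 5544), 3173) = Mul(25964, 3173) = 82383772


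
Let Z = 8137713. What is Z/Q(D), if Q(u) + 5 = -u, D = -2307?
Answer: 8137713/2302 ≈ 3535.1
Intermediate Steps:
Q(u) = -5 - u
Z/Q(D) = 8137713/(-5 - 1*(-2307)) = 8137713/(-5 + 2307) = 8137713/2302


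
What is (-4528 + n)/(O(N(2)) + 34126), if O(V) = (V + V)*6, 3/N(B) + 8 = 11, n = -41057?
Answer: -45585/34138 ≈ -1.3353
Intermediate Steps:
N(B) = 1 (N(B) = 3/(-8 + 11) = 3/3 = 3*(1/3) = 1)
O(V) = 12*V (O(V) = (2*V)*6 = 12*V)
(-4528 + n)/(O(N(2)) + 34126) = (-4528 - 41057)/(12*1 + 34126) = -45585/(12 + 34126) = -45585/34138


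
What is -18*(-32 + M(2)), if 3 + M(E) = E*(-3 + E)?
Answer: 666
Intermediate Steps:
M(E) = -3 + E*(-3 + E)
-18*(-32 + M(2)) = -18*(-32 + (-3 + 2² - 3*2)) = -18*(-32 + (-3 + 4 - 6)) = -18*(-32 - 5) = -18*(-37) = 666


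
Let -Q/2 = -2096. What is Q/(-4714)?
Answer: -2096/2357 ≈ -0.88927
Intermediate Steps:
Q = 4192 (Q = -2*(-2096) = 4192)
Q/(-4714) = 4192/(-4714) = 4192*(-1/4714) = -2096/2357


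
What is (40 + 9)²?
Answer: 2401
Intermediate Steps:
(40 + 9)² = 49² = 2401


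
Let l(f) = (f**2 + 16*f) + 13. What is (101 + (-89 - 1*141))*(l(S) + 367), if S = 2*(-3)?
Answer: -41280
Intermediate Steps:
S = -6
l(f) = 13 + f**2 + 16*f
(101 + (-89 - 1*141))*(l(S) + 367) = (101 + (-89 - 1*141))*((13 + (-6)**2 + 16*(-6)) + 367) = (101 + (-89 - 141))*((13 + 36 - 96) + 367) = (101 - 230)*(-47 + 367) = -129*320 = -41280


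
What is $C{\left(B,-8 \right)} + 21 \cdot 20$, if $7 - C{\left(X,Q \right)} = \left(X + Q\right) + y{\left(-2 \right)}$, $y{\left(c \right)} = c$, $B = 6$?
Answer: $431$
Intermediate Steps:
$C{\left(X,Q \right)} = 9 - Q - X$ ($C{\left(X,Q \right)} = 7 - \left(\left(X + Q\right) - 2\right) = 7 - \left(\left(Q + X\right) - 2\right) = 7 - \left(-2 + Q + X\right) = 9 - Q - X$)
$C{\left(B,-8 \right)} + 21 \cdot 20 = \left(9 - -8 - 6\right) + 21 \cdot 20 = \left(9 + 8 - 6\right) + 420 = 11 + 420 = 431$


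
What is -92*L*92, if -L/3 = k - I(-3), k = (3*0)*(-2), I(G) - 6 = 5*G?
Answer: 228528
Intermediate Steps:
I(G) = 6 + 5*G
k = 0 (k = 0*(-2) = 0)
L = -27 (L = -3*(0 - (6 + 5*(-3))) = -3*(0 - (6 - 15)) = -3*(0 - 1*(-9)) = -3*(0 + 9) = -3*9 = -27)
-92*L*92 = -92*(-27)*92 = 2484*92 = 228528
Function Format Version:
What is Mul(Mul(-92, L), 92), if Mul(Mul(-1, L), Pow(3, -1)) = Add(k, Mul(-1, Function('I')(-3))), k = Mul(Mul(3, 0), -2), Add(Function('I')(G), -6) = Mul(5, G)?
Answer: 228528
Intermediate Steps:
Function('I')(G) = Add(6, Mul(5, G))
k = 0 (k = Mul(0, -2) = 0)
L = -27 (L = Mul(-3, Add(0, Mul(-1, Add(6, Mul(5, -3))))) = Mul(-3, Add(0, Mul(-1, Add(6, -15)))) = Mul(-3, Add(0, Mul(-1, -9))) = Mul(-3, Add(0, 9)) = Mul(-3, 9) = -27)
Mul(Mul(-92, L), 92) = Mul(Mul(-92, -27), 92) = Mul(2484, 92) = 228528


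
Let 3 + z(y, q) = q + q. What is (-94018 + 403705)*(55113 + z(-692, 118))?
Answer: 17139936702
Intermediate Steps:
z(y, q) = -3 + 2*q (z(y, q) = -3 + (q + q) = -3 + 2*q)
(-94018 + 403705)*(55113 + z(-692, 118)) = (-94018 + 403705)*(55113 + (-3 + 2*118)) = 309687*(55113 + (-3 + 236)) = 309687*(55113 + 233) = 309687*55346 = 17139936702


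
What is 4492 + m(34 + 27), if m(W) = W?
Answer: 4553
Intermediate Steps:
4492 + m(34 + 27) = 4492 + (34 + 27) = 4492 + 61 = 4553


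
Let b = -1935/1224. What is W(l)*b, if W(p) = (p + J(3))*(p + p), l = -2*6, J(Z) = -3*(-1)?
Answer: -5805/17 ≈ -341.47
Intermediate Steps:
J(Z) = 3
l = -12
b = -215/136 (b = -1935*1/1224 = -215/136 ≈ -1.5809)
W(p) = 2*p*(3 + p) (W(p) = (p + 3)*(p + p) = (3 + p)*(2*p) = 2*p*(3 + p))
W(l)*b = (2*(-12)*(3 - 12))*(-215/136) = (2*(-12)*(-9))*(-215/136) = 216*(-215/136) = -5805/17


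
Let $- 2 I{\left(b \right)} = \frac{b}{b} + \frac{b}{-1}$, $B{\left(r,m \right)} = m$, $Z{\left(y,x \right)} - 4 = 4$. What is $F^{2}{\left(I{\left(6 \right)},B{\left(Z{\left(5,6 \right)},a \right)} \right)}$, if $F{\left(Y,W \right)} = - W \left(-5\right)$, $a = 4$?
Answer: $400$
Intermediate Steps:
$Z{\left(y,x \right)} = 8$ ($Z{\left(y,x \right)} = 4 + 4 = 8$)
$I{\left(b \right)} = - \frac{1}{2} + \frac{b}{2}$ ($I{\left(b \right)} = - \frac{\frac{b}{b} + \frac{b}{-1}}{2} = - \frac{1 + b \left(-1\right)}{2} = - \frac{1 - b}{2} = - \frac{1}{2} + \frac{b}{2}$)
$F{\left(Y,W \right)} = 5 W$ ($F{\left(Y,W \right)} = - \left(-5\right) W = 5 W$)
$F^{2}{\left(I{\left(6 \right)},B{\left(Z{\left(5,6 \right)},a \right)} \right)} = \left(5 \cdot 4\right)^{2} = 20^{2} = 400$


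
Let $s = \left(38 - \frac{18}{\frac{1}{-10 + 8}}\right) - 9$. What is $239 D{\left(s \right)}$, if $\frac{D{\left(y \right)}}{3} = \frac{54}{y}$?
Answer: $\frac{38718}{65} \approx 595.66$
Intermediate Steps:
$s = 65$ ($s = \left(38 - \frac{18}{\frac{1}{-2}}\right) - 9 = \left(38 - \frac{18}{- \frac{1}{2}}\right) - 9 = \left(38 - -36\right) - 9 = \left(38 + 36\right) - 9 = 74 - 9 = 65$)
$D{\left(y \right)} = \frac{162}{y}$ ($D{\left(y \right)} = 3 \frac{54}{y} = \frac{162}{y}$)
$239 D{\left(s \right)} = 239 \cdot \frac{162}{65} = \frac{38718}{65}$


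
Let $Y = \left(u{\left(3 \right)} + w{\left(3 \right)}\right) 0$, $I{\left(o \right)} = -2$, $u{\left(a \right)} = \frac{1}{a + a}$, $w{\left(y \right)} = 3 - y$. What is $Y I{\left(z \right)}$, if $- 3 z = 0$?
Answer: $0$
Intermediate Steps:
$u{\left(a \right)} = \frac{1}{2 a}$
$z = 0$ ($z = \left(- \frac{1}{3}\right) 0 = 0$)
$Y = 0$ ($Y = \left(\frac{1}{2 \cdot 3} + \left(3 - 3\right)\right) 0 = \left(\frac{1}{2} \cdot \frac{1}{3} + \left(3 - 3\right)\right) 0 = \left(\frac{1}{6} + 0\right) 0 = \frac{1}{6} \cdot 0 = 0$)
$Y I{\left(z \right)} = 0 \left(-2\right) = 0$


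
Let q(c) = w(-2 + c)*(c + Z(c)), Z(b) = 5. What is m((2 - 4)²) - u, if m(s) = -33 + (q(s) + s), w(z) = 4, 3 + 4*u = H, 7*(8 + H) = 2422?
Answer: -307/4 ≈ -76.750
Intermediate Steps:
H = 338 (H = -8 + (⅐)*2422 = -8 + 346 = 338)
u = 335/4 (u = -¾ + (¼)*338 = -¾ + 169/2 = 335/4 ≈ 83.750)
q(c) = 20 + 4*c (q(c) = 4*(c + 5) = 4*(5 + c) = 20 + 4*c)
m(s) = -13 + 5*s (m(s) = -33 + ((20 + 4*s) + s) = -33 + (20 + 5*s) = -13 + 5*s)
m((2 - 4)²) - u = (-13 + 5*(2 - 4)²) - 1*335/4 = (-13 + 5*(-2)²) - 335/4 = (-13 + 5*4) - 335/4 = (-13 + 20) - 335/4 = 7 - 335/4 = -307/4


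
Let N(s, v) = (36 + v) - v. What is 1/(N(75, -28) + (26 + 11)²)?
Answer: 1/1405 ≈ 0.00071174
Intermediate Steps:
N(s, v) = 36
1/(N(75, -28) + (26 + 11)²) = 1/(36 + (26 + 11)²) = 1/(36 + 37²) = 1/(36 + 1369) = 1/1405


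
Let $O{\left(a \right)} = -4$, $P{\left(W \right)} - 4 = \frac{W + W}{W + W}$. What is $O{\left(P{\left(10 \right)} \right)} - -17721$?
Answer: $17717$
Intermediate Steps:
$P{\left(W \right)} = 5$ ($P{\left(W \right)} = 4 + \frac{W + W}{W + W} = 4 + \frac{2 W}{2 W} = 4 + 2 W \frac{1}{2 W} = 4 + 1 = 5$)
$O{\left(P{\left(10 \right)} \right)} - -17721 = -4 - -17721 = -4 + 17721 = 17717$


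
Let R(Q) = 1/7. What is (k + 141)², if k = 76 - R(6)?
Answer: 2304324/49 ≈ 47027.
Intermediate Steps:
R(Q) = ⅐
k = 531/7 (k = 76 - 1*⅐ = 76 - ⅐ = 531/7 ≈ 75.857)
(k + 141)² = (531/7 + 141)² = (1518/7)² = 2304324/49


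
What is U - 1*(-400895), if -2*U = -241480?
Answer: 521635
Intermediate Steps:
U = 120740 (U = -½*(-241480) = 120740)
U - 1*(-400895) = 120740 - 1*(-400895) = 120740 + 400895 = 521635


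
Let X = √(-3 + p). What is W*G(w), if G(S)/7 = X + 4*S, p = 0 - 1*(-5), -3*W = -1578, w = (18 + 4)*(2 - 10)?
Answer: -2592128 + 3682*√2 ≈ -2.5869e+6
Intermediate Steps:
w = -176 (w = 22*(-8) = -176)
W = 526 (W = -⅓*(-1578) = 526)
p = 5 (p = 0 + 5 = 5)
X = √2 (X = √(-3 + 5) = √2 ≈ 1.4142)
G(S) = 7*√2 + 28*S (G(S) = 7*(√2 + 4*S) = 7*√2 + 28*S)
W*G(w) = 526*(7*√2 + 28*(-176)) = 526*(7*√2 - 4928) = 526*(-4928 + 7*√2) = -2592128 + 3682*√2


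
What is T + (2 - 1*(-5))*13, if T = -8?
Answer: 83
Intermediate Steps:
T + (2 - 1*(-5))*13 = -8 + (2 - 1*(-5))*13 = -8 + (2 + 5)*13 = -8 + 7*13 = -8 + 91 = 83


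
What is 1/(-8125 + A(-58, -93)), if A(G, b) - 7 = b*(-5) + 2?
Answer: -1/7651 ≈ -0.00013070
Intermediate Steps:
A(G, b) = 9 - 5*b (A(G, b) = 7 + (b*(-5) + 2) = 7 + (-5*b + 2) = 7 + (2 - 5*b) = 9 - 5*b)
1/(-8125 + A(-58, -93)) = 1/(-8125 + (9 - 5*(-93))) = 1/(-8125 + (9 + 465)) = 1/(-8125 + 474) = 1/(-7651) = -1/7651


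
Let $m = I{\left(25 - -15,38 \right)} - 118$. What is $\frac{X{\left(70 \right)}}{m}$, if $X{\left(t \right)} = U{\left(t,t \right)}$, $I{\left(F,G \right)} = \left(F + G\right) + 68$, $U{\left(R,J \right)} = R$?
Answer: $\frac{5}{2} \approx 2.5$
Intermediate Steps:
$I{\left(F,G \right)} = 68 + F + G$
$X{\left(t \right)} = t$
$m = 28$ ($m = \left(68 + \left(25 - -15\right) + 38\right) - 118 = \left(68 + \left(25 + 15\right) + 38\right) - 118 = \left(68 + 40 + 38\right) - 118 = 146 - 118 = 28$)
$\frac{X{\left(70 \right)}}{m} = \frac{70}{28} = 70 \cdot \frac{1}{28} = \frac{5}{2}$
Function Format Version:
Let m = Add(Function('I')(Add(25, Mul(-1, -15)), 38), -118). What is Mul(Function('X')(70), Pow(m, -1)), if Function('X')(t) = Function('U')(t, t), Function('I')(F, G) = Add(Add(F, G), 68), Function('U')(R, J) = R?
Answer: Rational(5, 2) ≈ 2.5000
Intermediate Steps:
Function('I')(F, G) = Add(68, F, G)
Function('X')(t) = t
m = 28 (m = Add(Add(68, Add(25, Mul(-1, -15)), 38), -118) = Add(Add(68, Add(25, 15), 38), -118) = Add(Add(68, 40, 38), -118) = Add(146, -118) = 28)
Mul(Function('X')(70), Pow(m, -1)) = Mul(70, Pow(28, -1)) = Mul(70, Rational(1, 28)) = Rational(5, 2)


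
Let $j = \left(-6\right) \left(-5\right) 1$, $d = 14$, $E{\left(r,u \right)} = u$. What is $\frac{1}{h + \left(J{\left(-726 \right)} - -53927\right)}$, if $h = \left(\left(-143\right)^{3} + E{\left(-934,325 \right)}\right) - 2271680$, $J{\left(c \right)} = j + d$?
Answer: $- \frac{1}{5141591} \approx -1.9449 \cdot 10^{-7}$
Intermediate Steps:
$j = 30$ ($j = 30 \cdot 1 = 30$)
$J{\left(c \right)} = 44$ ($J{\left(c \right)} = 30 + 14 = 44$)
$h = -5195562$ ($h = \left(\left(-143\right)^{3} + 325\right) - 2271680 = \left(-2924207 + 325\right) - 2271680 = -2923882 - 2271680 = -5195562$)
$\frac{1}{h + \left(J{\left(-726 \right)} - -53927\right)} = \frac{1}{-5195562 + \left(44 - -53927\right)} = \frac{1}{-5195562 + \left(44 + 53927\right)} = \frac{1}{-5195562 + 53971} = \frac{1}{-5141591} = - \frac{1}{5141591}$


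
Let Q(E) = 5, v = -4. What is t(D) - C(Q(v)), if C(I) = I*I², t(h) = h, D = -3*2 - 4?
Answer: -135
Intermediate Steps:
D = -10 (D = -6 - 4 = -10)
C(I) = I³
t(D) - C(Q(v)) = -10 - 1*5³ = -10 - 1*125 = -10 - 125 = -135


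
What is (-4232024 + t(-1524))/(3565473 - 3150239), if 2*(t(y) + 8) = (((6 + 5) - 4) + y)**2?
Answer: -6162775/830468 ≈ -7.4208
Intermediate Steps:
t(y) = -8 + (7 + y)**2/2 (t(y) = -8 + (((6 + 5) - 4) + y)**2/2 = -8 + ((11 - 4) + y)**2/2 = -8 + (7 + y)**2/2)
(-4232024 + t(-1524))/(3565473 - 3150239) = (-4232024 + (-8 + (7 - 1524)**2/2))/(3565473 - 3150239) = (-4232024 + (-8 + (1/2)*(-1517)**2))/415234 = (-4232024 + (-8 + (1/2)*2301289))*(1/415234) = (-4232024 + (-8 + 2301289/2))*(1/415234) = (-4232024 + 2301273/2)*(1/415234) = -6162775/2*1/415234 = -6162775/830468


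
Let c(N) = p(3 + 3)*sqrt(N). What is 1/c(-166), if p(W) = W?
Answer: -I*sqrt(166)/996 ≈ -0.012936*I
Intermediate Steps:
c(N) = 6*sqrt(N) (c(N) = (3 + 3)*sqrt(N) = 6*sqrt(N))
1/c(-166) = 1/(6*sqrt(-166)) = 1/(6*(I*sqrt(166))) = 1/(6*I*sqrt(166)) = -I*sqrt(166)/996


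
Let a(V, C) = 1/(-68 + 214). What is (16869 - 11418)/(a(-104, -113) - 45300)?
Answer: -795846/6613799 ≈ -0.12033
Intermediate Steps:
a(V, C) = 1/146
(16869 - 11418)/(a(-104, -113) - 45300) = (16869 - 11418)/(1/146 - 45300) = 5451/(-6613799/146) = 5451*(-146/6613799) = -795846/6613799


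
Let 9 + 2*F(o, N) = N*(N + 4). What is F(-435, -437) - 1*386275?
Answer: -291669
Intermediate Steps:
F(o, N) = -9/2 + N*(4 + N)/2 (F(o, N) = -9/2 + (N*(N + 4))/2 = -9/2 + (N*(4 + N))/2 = -9/2 + N*(4 + N)/2)
F(-435, -437) - 1*386275 = (-9/2 + (½)*(-437)² + 2*(-437)) - 1*386275 = (-9/2 + (½)*190969 - 874) - 386275 = (-9/2 + 190969/2 - 874) - 386275 = 94606 - 386275 = -291669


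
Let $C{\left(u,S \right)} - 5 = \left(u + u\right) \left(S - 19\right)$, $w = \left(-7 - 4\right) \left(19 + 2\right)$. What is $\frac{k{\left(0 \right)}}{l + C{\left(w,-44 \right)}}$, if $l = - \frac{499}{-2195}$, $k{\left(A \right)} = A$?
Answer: $0$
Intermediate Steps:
$w = -231$ ($w = \left(-11\right) 21 = -231$)
$C{\left(u,S \right)} = 5 + 2 u \left(-19 + S\right)$ ($C{\left(u,S \right)} = 5 + \left(u + u\right) \left(S - 19\right) = 5 + 2 u \left(-19 + S\right)$)
$l = \frac{499}{2195}$ ($l = \left(-499\right) \left(- \frac{1}{2195}\right) = \frac{499}{2195} \approx 0.22733$)
$\frac{k{\left(0 \right)}}{l + C{\left(w,-44 \right)}} = \frac{0}{\frac{499}{2195} + \left(5 - -8778 + 2 \left(-44\right) \left(-231\right)\right)} = \frac{0}{\frac{499}{2195} + \left(5 + 8778 + 20328\right)} = \frac{0}{\frac{499}{2195} + 29111} = \frac{0}{\frac{63899144}{2195}} = 0 \cdot \frac{2195}{63899144} = 0$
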